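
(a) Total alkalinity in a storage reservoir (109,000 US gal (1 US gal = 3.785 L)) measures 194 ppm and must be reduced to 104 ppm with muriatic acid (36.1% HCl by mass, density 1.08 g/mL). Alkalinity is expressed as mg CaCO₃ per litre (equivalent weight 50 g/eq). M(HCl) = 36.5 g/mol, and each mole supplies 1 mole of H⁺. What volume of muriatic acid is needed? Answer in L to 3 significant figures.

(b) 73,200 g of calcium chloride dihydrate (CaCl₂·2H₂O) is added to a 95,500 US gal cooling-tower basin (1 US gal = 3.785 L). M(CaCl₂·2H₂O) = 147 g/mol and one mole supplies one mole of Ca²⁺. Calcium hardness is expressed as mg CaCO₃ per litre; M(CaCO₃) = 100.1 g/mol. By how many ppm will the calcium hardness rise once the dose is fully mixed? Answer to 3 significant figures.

(a) 69.5 L; (b) 138 ppm

(a) Volume: 109,000 US gal × 3.785 L/gal = 412,565 L.
(a) Alkalinity to neutralize: (194 − 104) = 90 mg/L as CaCO₃ × 412,565 L = 37,130 g as CaCO₃.
(a) Equivalents of H⁺ required: 37,130 ÷ 50 g/eq = 742.6 eq = 742.6 mol HCl.
(a) Mass of HCl: 742.6 × 36.5 = 27,110 g.
(a) Mass of 36.1% solution: 27,110 / 0.361 = 75,080 g.
(a) Volume: 75,080 g ÷ 1.08 g/mL = 69,520 mL.

(b) Volume: 95,500 US gal × 3.785 L/gal = 361,468 L.
(b) Moles of Ca²⁺: 73,200 g ÷ 147 g/mol = 498 mol.
(b) As CaCO₃: 498 mol × 100.1 g/mol = 49,850 g.
(b) Rise: 49,850 g / 361,468 L × 1000 = 137.9 mg/L.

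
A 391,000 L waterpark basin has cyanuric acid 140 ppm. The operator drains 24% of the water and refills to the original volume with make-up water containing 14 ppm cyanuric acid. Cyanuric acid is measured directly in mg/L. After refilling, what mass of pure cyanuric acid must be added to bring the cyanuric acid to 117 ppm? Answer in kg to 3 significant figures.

2.83 kg

After draining 24% and refilling: 140 × 0.76 + 14 × 0.24 = 109.76 ppm.
Deficit to target: 117 − 109.76 = 7.24 mg/L.
Mass: 7.24 mg/L × 391,000 L = 2831 g cyanuric acid.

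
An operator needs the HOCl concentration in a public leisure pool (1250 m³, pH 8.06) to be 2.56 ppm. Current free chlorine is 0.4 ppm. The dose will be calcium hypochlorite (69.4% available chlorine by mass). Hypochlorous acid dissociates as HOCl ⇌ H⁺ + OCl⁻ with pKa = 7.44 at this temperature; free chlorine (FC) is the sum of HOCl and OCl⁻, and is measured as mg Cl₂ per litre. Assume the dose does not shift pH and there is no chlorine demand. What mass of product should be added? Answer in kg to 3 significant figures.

23.1 kg

Volume: 1250 m³ = 1,250,000 L.
[OCl⁻]/[HOCl] = 10^(pH − pKa) = 10^(8.06 − 7.44) = 4.169; fraction as HOCl = 1/(1 + 4.169) = 0.1935.
Free chlorine required for 2.56 ppm HOCl: 2.56 / 0.1935 = 13.23 ppm.
FC to add: 13.23 − 0.4 = 12.83 mg/L as Cl₂.
Cl₂ equivalent: 12.83 mg/L × 1,250,000 L = 16,040 g.
Product at 69.4% available Cl: 16,040 / 0.694 = 23,110 g.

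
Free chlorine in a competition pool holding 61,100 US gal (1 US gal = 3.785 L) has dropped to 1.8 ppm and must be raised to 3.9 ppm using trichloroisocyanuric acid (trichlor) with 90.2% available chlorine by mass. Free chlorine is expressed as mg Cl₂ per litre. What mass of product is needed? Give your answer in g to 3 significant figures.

538 g

Volume: 61,100 US gal × 3.785 L/gal = 231,264 L.
Chlorine deficit: 3.9 − 1.8 = 2.1 ppm = 2.1 mg/L as Cl₂.
Cl₂ equivalent needed: 2.1 mg/L × 231,264 L = 485,700 mg = 485.7 g.
Product at 90.2% available chlorine: 485.7 / 0.902 = 538.4 g.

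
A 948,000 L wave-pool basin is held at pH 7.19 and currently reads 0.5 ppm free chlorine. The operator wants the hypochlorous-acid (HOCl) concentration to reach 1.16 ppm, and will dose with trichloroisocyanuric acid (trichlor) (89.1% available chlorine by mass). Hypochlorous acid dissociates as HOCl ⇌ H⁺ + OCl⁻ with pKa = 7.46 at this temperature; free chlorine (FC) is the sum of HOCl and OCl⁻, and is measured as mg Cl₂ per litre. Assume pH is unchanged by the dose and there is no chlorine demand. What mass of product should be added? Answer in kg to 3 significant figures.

1.37 kg

[OCl⁻]/[HOCl] = 10^(pH − pKa) = 10^(7.19 − 7.46) = 0.537; fraction as HOCl = 1/(1 + 0.537) = 0.6506.
Free chlorine required for 1.16 ppm HOCl: 1.16 / 0.6506 = 1.783 ppm.
FC to add: 1.783 − 0.5 = 1.283 mg/L as Cl₂.
Cl₂ equivalent: 1.283 mg/L × 948,000 L = 1216 g.
Product at 89.1% available Cl: 1216 / 0.891 = 1365 g.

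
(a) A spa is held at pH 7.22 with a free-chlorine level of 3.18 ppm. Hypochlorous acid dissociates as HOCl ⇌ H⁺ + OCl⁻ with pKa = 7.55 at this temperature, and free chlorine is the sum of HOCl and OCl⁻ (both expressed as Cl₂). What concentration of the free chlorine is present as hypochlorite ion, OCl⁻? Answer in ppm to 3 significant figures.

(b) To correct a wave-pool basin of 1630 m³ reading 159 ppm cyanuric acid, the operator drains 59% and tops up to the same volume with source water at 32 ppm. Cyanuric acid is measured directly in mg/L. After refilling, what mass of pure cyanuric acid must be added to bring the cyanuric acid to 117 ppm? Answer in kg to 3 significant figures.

(a) 1.01 ppm; (b) 53.7 kg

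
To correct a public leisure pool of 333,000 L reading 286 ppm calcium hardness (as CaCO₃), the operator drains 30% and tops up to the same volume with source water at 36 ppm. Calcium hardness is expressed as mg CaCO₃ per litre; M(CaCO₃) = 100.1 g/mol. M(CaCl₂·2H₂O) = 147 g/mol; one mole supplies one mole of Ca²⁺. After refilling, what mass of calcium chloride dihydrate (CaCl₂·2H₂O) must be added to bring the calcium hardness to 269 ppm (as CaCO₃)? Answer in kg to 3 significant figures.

28.4 kg

After draining 30% and refilling: 286 × 0.70 + 36 × 0.30 = 211 ppm.
Deficit to target: 269 − 211 = 58 mg/L.
As CaCO₃: 58 mg/L × 333,000 L = 19,310 g; ÷ 100.1 = 192.9 mol Ca²⁺.
Mass: 192.9 × 147 = 28,360 g.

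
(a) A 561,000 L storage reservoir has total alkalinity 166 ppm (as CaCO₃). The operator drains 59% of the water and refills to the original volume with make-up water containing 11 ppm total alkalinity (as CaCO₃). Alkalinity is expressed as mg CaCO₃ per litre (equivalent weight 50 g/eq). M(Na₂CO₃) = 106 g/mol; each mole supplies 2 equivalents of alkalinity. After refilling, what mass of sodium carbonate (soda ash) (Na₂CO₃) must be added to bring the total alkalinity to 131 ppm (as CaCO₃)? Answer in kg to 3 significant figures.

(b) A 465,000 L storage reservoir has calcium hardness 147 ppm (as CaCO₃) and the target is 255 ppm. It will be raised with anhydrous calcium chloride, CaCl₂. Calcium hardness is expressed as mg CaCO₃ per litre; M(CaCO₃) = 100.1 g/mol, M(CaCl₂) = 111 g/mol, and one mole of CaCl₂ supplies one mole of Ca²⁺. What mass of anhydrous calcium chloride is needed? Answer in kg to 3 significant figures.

(a) 33.6 kg; (b) 55.7 kg

(a) After draining 59% and refilling: 166 × 0.41 + 11 × 0.59 = 74.55 ppm.
(a) Deficit to target: 131 − 74.55 = 56.45 mg/L.
(a) As CaCO₃: 56.45 mg/L × 561,000 L = 31,670 g; ÷ 50 g/eq ÷ 2 = 316.7 mol Na₂CO₃.
(a) Mass: 316.7 × 106 = 33,570 g.

(b) Hardness to add: (255 − 147) = 108 mg/L as CaCO₃ × 465,000 L = 50,220 g as CaCO₃.
(b) Moles of Ca²⁺ (1 mol Ca²⁺ ≡ 1 mol CaCO₃): 50,220 / 100.1 g/mol = 501.7 mol.
(b) Mass of CaCl₂: 501.7 × 111 = 55,690 g.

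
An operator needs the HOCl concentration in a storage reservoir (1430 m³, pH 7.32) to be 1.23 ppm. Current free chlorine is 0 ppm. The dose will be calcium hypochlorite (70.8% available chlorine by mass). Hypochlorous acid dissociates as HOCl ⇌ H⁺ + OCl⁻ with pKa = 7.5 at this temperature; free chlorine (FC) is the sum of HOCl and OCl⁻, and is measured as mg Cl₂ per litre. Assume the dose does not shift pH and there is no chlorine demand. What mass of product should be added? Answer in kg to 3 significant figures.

4.13 kg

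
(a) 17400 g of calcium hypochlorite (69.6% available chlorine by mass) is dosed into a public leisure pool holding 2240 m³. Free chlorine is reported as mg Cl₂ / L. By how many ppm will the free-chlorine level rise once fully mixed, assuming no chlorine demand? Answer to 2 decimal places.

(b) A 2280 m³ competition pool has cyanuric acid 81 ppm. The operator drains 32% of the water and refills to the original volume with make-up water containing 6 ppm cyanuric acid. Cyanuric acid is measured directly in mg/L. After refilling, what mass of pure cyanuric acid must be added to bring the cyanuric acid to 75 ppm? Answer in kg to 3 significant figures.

(a) 5.41 ppm; (b) 41.0 kg

(a) Volume: 2240 m³ = 2,240,000 L.
(a) Available chlorine delivered: 17,400 g × 0.696 = 12,110 g as Cl₂.
(a) Concentration rise: 12,110 g / 2,240,000 L = 5.406 mg/L = 5.41 ppm.

(b) Volume: 2280 m³ = 2,280,000 L.
(b) After draining 32% and refilling: 81 × 0.68 + 6 × 0.32 = 57 ppm.
(b) Deficit to target: 75 − 57 = 18 mg/L.
(b) Mass: 18 mg/L × 2,280,000 L = 41,040 g cyanuric acid.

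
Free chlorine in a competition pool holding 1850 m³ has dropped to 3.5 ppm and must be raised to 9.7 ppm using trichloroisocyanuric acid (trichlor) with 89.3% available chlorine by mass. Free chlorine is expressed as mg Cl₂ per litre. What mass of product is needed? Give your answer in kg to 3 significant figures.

12.8 kg

Volume: 1850 m³ = 1,850,000 L.
Chlorine deficit: 9.7 − 3.5 = 6.2 ppm = 6.2 mg/L as Cl₂.
Cl₂ equivalent needed: 6.2 mg/L × 1,850,000 L = 11,470,000 mg = 11,470 g.
Product at 89.3% available chlorine: 11,470 / 0.893 = 12,840 g.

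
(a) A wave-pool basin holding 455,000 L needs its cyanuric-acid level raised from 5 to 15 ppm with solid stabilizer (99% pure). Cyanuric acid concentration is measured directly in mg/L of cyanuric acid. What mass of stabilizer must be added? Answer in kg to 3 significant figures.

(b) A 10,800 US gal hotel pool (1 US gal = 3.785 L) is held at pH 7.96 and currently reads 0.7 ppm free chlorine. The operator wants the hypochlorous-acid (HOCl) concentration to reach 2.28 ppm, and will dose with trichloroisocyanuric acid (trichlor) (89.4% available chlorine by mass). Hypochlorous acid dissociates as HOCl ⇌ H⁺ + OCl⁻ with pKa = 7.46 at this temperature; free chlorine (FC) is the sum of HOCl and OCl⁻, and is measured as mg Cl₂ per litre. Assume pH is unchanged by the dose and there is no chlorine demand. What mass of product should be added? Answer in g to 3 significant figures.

(a) 4.60 kg; (b) 402 g

(a) CYA to add: (15 − 5) = 10 mg/L × 455,000 L = 4550 g cyanuric acid.
(a) At 99% purity: 4550 / 0.99 = 4596 g product.

(b) Volume: 10,800 US gal × 3.785 L/gal = 40,878 L.
(b) [OCl⁻]/[HOCl] = 10^(pH − pKa) = 10^(7.96 − 7.46) = 3.162; fraction as HOCl = 1/(1 + 3.162) = 0.2403.
(b) Free chlorine required for 2.28 ppm HOCl: 2.28 / 0.2403 = 9.49 ppm.
(b) FC to add: 9.49 − 0.7 = 8.79 mg/L as Cl₂.
(b) Cl₂ equivalent: 8.79 mg/L × 40,878 L = 359.3 g.
(b) Product at 89.4% available Cl: 359.3 / 0.894 = 401.9 g.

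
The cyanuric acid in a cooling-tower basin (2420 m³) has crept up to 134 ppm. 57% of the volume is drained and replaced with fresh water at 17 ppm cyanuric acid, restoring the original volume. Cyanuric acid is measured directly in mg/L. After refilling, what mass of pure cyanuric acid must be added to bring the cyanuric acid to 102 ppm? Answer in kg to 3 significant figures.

Volume: 2420 m³ = 2,420,000 L.
After draining 57% and refilling: 134 × 0.43 + 17 × 0.57 = 67.31 ppm.
Deficit to target: 102 − 67.31 = 34.69 mg/L.
Mass: 34.69 mg/L × 2,420,000 L = 83,950 g cyanuric acid.

83.9 kg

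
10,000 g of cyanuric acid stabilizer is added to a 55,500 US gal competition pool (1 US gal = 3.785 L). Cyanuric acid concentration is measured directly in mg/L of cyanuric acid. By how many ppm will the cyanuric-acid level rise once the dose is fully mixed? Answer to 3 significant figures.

47.6 ppm

Volume: 55,500 US gal × 3.785 L/gal = 210,068 L.
Rise: 10,000 g / 210,068 L × 1000 = 47.6 mg/L.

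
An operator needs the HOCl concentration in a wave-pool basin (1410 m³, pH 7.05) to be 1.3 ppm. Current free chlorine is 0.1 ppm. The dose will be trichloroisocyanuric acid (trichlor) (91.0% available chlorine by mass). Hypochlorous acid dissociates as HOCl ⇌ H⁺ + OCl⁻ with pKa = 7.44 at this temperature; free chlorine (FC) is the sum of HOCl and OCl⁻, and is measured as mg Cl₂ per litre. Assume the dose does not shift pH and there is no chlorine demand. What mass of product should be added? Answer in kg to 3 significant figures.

2.68 kg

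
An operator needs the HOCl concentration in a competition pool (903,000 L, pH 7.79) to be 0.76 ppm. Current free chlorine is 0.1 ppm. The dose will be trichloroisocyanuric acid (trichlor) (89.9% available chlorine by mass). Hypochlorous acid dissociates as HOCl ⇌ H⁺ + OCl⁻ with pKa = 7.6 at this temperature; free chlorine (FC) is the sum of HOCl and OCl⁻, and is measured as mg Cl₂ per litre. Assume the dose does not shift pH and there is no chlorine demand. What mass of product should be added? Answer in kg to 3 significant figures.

[OCl⁻]/[HOCl] = 10^(pH − pKa) = 10^(7.79 − 7.6) = 1.549; fraction as HOCl = 1/(1 + 1.549) = 0.3923.
Free chlorine required for 0.76 ppm HOCl: 0.76 / 0.3923 = 1.937 ppm.
FC to add: 1.937 − 0.1 = 1.837 mg/L as Cl₂.
Cl₂ equivalent: 1.837 mg/L × 903,000 L = 1659 g.
Product at 89.9% available Cl: 1659 / 0.899 = 1845 g.

1.85 kg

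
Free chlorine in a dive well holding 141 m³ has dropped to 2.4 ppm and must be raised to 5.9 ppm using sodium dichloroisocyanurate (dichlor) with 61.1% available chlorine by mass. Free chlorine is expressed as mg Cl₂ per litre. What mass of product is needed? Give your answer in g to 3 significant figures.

Volume: 141 m³ = 141,000 L.
Chlorine deficit: 5.9 − 2.4 = 3.5 ppm = 3.5 mg/L as Cl₂.
Cl₂ equivalent needed: 3.5 mg/L × 141,000 L = 493,500 mg = 493.5 g.
Product at 61.1% available chlorine: 493.5 / 0.611 = 807.7 g.

808 g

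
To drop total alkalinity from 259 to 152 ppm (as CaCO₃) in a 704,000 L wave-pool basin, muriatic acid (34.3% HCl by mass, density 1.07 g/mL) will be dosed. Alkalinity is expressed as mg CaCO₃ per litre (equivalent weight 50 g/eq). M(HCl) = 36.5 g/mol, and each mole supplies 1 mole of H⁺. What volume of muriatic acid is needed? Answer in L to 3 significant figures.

Alkalinity to neutralize: (259 − 152) = 107 mg/L as CaCO₃ × 704,000 L = 75,330 g as CaCO₃.
Equivalents of H⁺ required: 75,330 ÷ 50 g/eq = 1507 eq = 1507 mol HCl.
Mass of HCl: 1507 × 36.5 = 54,990 g.
Mass of 34.3% solution: 54,990 / 0.343 = 160,300 g.
Volume: 160,300 g ÷ 1.07 g/mL = 149,800 mL.

150 L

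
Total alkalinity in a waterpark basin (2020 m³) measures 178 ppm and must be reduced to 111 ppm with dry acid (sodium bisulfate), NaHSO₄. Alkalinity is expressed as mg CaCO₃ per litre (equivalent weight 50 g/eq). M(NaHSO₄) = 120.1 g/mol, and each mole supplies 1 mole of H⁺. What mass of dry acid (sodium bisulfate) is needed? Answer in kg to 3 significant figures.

325 kg

Volume: 2020 m³ = 2,020,000 L.
Alkalinity to neutralize: (178 − 111) = 67 mg/L as CaCO₃ × 2,020,000 L = 135,300 g as CaCO₃.
Equivalents of H⁺ required: 135,300 ÷ 50 g/eq = 2707 eq = 2707 mol NaHSO₄.
Mass of NaHSO₄: 2707 × 120.1 = 325,100 g.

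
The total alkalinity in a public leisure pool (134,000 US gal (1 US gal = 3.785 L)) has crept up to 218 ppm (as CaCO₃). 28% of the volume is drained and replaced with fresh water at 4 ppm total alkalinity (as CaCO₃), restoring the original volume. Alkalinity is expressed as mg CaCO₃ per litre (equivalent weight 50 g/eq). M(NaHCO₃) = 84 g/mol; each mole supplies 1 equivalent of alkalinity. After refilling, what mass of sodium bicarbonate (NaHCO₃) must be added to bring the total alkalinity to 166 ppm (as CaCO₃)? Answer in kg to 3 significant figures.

Volume: 134,000 US gal × 3.785 L/gal = 507,190 L.
After draining 28% and refilling: 218 × 0.72 + 4 × 0.28 = 158.08 ppm.
Deficit to target: 166 − 158.08 = 7.92 mg/L.
As CaCO₃: 7.92 mg/L × 507,190 L = 4017 g; ÷ 50 g/eq ÷ 1 = 80.34 mol NaHCO₃.
Mass: 80.34 × 84 = 6748 g.

6.75 kg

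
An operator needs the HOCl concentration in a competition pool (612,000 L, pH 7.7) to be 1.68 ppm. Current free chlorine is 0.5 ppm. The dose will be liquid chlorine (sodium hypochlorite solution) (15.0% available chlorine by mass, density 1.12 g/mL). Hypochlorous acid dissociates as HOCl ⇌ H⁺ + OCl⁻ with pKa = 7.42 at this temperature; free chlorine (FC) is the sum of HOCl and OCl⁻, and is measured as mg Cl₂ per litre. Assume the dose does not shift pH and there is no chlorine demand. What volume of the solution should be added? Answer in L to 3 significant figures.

16.0 L

[OCl⁻]/[HOCl] = 10^(pH − pKa) = 10^(7.7 − 7.42) = 1.905; fraction as HOCl = 1/(1 + 1.905) = 0.3442.
Free chlorine required for 1.68 ppm HOCl: 1.68 / 0.3442 = 4.881 ppm.
FC to add: 4.881 − 0.5 = 4.381 mg/L as Cl₂.
Cl₂ equivalent: 4.381 mg/L × 612,000 L = 2681 g.
Product at 15.0% available Cl: 2681 / 0.15 = 17,880 g.
Volume: 17,880 g ÷ 1.12 g/mL = 15,960 mL.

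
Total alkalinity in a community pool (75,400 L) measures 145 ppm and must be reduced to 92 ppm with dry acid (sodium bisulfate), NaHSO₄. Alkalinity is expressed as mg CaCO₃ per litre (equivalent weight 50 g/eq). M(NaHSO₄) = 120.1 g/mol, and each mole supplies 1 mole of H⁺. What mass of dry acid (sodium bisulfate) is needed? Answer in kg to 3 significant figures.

9.60 kg

Alkalinity to neutralize: (145 − 92) = 53 mg/L as CaCO₃ × 75,400 L = 3996 g as CaCO₃.
Equivalents of H⁺ required: 3996 ÷ 50 g/eq = 79.92 eq = 79.92 mol NaHSO₄.
Mass of NaHSO₄: 79.92 × 120.1 = 9599 g.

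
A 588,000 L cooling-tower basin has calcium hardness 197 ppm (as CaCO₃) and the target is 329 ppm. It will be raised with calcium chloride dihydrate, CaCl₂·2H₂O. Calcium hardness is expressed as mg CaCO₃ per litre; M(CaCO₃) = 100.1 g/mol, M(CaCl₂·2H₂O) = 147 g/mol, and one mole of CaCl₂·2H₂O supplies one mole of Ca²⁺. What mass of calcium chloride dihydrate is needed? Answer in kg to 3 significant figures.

114 kg

Hardness to add: (329 − 197) = 132 mg/L as CaCO₃ × 588,000 L = 77,620 g as CaCO₃.
Moles of Ca²⁺ (1 mol Ca²⁺ ≡ 1 mol CaCO₃): 77,620 / 100.1 g/mol = 775.4 mol.
Mass of CaCl₂·2H₂O: 775.4 × 147 = 114,000 g.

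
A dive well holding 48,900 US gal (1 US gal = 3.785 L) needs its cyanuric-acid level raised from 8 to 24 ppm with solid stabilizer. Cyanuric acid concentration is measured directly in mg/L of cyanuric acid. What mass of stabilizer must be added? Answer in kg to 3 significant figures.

2.96 kg

Volume: 48,900 US gal × 3.785 L/gal = 185,086 L.
CYA to add: (24 − 8) = 16 mg/L × 185,086 L = 2961 g cyanuric acid.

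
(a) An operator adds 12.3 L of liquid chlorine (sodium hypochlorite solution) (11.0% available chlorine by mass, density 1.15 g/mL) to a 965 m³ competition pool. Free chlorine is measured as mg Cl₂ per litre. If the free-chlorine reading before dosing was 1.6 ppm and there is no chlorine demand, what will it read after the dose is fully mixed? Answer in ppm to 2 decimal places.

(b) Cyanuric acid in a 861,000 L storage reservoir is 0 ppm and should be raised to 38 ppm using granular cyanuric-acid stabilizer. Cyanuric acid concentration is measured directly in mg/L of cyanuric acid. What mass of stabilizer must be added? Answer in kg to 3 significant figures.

(a) 3.21 ppm; (b) 32.7 kg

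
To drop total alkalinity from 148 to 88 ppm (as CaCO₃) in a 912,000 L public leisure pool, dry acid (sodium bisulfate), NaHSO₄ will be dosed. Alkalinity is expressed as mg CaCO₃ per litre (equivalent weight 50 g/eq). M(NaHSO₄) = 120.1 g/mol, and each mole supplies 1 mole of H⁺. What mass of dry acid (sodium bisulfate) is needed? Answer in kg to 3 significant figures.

131 kg

Alkalinity to neutralize: (148 − 88) = 60 mg/L as CaCO₃ × 912,000 L = 54,720 g as CaCO₃.
Equivalents of H⁺ required: 54,720 ÷ 50 g/eq = 1094 eq = 1094 mol NaHSO₄.
Mass of NaHSO₄: 1094 × 120.1 = 131,400 g.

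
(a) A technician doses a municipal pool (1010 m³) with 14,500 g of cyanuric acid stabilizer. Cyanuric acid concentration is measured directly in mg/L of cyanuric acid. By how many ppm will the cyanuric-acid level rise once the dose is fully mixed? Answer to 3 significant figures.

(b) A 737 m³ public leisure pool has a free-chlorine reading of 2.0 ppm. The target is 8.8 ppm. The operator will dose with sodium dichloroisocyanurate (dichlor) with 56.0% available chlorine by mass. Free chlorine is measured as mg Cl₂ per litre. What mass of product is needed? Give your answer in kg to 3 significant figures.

(a) 14.4 ppm; (b) 8.95 kg

(a) Volume: 1010 m³ = 1,010,000 L.
(a) Rise: 14,500 g / 1,010,000 L × 1000 = 14.36 mg/L.

(b) Volume: 737 m³ = 737,000 L.
(b) Chlorine deficit: 8.8 − 2.0 = 6.8 ppm = 6.8 mg/L as Cl₂.
(b) Cl₂ equivalent needed: 6.8 mg/L × 737,000 L = 5,012,000 mg = 5012 g.
(b) Product at 56.0% available chlorine: 5012 / 0.56 = 8949 g.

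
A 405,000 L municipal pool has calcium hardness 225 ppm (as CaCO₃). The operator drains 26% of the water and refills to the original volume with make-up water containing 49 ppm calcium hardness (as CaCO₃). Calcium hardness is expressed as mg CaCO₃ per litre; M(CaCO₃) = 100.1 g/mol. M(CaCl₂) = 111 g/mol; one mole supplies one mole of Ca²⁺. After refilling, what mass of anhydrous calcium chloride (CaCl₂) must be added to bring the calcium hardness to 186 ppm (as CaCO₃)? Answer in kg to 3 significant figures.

3.04 kg

After draining 26% and refilling: 225 × 0.74 + 49 × 0.26 = 179.24 ppm.
Deficit to target: 186 − 179.24 = 6.76 mg/L.
As CaCO₃: 6.76 mg/L × 405,000 L = 2738 g; ÷ 100.1 = 27.35 mol Ca²⁺.
Mass: 27.35 × 111 = 3036 g.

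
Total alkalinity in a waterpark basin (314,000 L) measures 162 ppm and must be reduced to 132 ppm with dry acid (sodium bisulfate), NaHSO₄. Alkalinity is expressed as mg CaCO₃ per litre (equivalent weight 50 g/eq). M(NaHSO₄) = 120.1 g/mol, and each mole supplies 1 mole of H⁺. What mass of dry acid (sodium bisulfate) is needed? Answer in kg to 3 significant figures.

Alkalinity to neutralize: (162 − 132) = 30 mg/L as CaCO₃ × 314,000 L = 9420 g as CaCO₃.
Equivalents of H⁺ required: 9420 ÷ 50 g/eq = 188.4 eq = 188.4 mol NaHSO₄.
Mass of NaHSO₄: 188.4 × 120.1 = 22,630 g.

22.6 kg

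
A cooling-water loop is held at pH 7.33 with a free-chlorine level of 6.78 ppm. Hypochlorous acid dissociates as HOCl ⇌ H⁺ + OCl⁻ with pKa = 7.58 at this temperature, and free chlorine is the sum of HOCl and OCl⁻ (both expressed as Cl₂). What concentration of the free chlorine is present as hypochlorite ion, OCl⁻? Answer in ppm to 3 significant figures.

[OCl⁻]/[HOCl] = 10^(pH − pKa) = 10^(7.33 − 7.58) = 10^-0.25 = 0.5623.
Fraction as HOCl = 1 / (1 + 0.5623) = 0.6401.
OCl⁻ = (1 − 0.6401) × 6.78 ppm = 2.44 ppm.

2.44 ppm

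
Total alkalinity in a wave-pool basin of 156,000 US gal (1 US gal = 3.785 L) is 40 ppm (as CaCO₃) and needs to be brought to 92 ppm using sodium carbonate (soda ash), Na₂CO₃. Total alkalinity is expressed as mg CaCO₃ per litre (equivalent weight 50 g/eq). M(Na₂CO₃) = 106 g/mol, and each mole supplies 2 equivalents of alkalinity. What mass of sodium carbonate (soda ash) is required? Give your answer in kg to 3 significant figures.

32.5 kg

Volume: 156,000 US gal × 3.785 L/gal = 590,460 L.
Alkalinity to add: (92 − 40) = 52 mg/L as CaCO₃ × 590,460 L = 30,700 g as CaCO₃.
Equivalents: 30,700 g ÷ 50 g/eq = 614.1 eq.
Each mole of Na₂CO₃ supplies 2 eq, so 614.1 / 2 = 307 mol.
Mass: 307 mol × 106 g/mol = 32,550 g.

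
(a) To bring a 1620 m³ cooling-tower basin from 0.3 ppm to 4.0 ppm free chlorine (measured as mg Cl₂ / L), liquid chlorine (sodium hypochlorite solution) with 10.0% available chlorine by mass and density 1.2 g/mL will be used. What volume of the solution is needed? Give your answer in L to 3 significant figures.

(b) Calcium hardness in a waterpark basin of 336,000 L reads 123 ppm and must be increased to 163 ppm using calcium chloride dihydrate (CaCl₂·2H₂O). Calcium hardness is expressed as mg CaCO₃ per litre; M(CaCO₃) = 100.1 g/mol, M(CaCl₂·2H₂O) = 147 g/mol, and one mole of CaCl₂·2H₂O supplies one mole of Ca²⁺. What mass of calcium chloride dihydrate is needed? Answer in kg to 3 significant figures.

(a) 50.0 L; (b) 19.7 kg

(a) Volume: 1620 m³ = 1,620,000 L.
(a) Chlorine deficit: 4.0 − 0.3 = 3.7 ppm = 3.7 mg/L as Cl₂.
(a) Cl₂ equivalent needed: 3.7 mg/L × 1,620,000 L = 5,994,000 mg = 5994 g.
(a) Product at 10.0% available chlorine: 5994 / 0.1 = 59,940 g.
(a) Volume at density 1.2 g/mL: 59,940 g ÷ 1.2 g/mL = 49,950 mL.

(b) Hardness to add: (163 − 123) = 40 mg/L as CaCO₃ × 336,000 L = 13,440 g as CaCO₃.
(b) Moles of Ca²⁺ (1 mol Ca²⁺ ≡ 1 mol CaCO₃): 13,440 / 100.1 g/mol = 134.3 mol.
(b) Mass of CaCl₂·2H₂O: 134.3 × 147 = 19,740 g.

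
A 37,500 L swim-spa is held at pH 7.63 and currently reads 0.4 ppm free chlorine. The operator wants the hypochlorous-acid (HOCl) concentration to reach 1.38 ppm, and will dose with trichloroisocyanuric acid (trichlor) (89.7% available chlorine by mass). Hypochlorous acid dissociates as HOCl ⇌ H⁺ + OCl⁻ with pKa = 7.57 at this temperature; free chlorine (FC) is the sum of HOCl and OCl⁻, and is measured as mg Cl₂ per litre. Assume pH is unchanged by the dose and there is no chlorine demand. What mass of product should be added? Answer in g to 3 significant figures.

107 g

[OCl⁻]/[HOCl] = 10^(pH − pKa) = 10^(7.63 − 7.57) = 1.148; fraction as HOCl = 1/(1 + 1.148) = 0.4655.
Free chlorine required for 1.38 ppm HOCl: 1.38 / 0.4655 = 2.964 ppm.
FC to add: 2.964 − 0.4 = 2.564 mg/L as Cl₂.
Cl₂ equivalent: 2.564 mg/L × 37,500 L = 96.17 g.
Product at 89.7% available Cl: 96.17 / 0.897 = 107.2 g.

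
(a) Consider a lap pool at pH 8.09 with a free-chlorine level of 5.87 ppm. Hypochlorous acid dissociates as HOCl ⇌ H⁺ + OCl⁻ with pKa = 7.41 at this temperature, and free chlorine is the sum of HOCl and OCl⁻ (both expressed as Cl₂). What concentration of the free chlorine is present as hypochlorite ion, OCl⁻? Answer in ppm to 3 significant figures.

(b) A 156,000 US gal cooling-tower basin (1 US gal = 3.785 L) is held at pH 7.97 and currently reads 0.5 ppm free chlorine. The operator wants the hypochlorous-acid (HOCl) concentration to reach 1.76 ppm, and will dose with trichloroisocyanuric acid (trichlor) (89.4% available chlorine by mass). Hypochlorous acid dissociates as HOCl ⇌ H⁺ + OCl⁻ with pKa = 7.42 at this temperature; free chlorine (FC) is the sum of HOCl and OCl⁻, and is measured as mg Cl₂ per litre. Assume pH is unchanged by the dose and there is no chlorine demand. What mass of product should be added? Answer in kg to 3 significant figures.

(a) 4.86 ppm; (b) 4.96 kg

(a) [OCl⁻]/[HOCl] = 10^(pH − pKa) = 10^(8.09 − 7.41) = 10^0.68 = 4.786.
(a) Fraction as HOCl = 1 / (1 + 4.786) = 0.1728.
(a) OCl⁻ = (1 − 0.1728) × 5.87 ppm = 4.856 ppm.

(b) Volume: 156,000 US gal × 3.785 L/gal = 590,460 L.
(b) [OCl⁻]/[HOCl] = 10^(pH − pKa) = 10^(7.97 − 7.42) = 3.548; fraction as HOCl = 1/(1 + 3.548) = 0.2199.
(b) Free chlorine required for 1.76 ppm HOCl: 1.76 / 0.2199 = 8.005 ppm.
(b) FC to add: 8.005 − 0.5 = 7.505 mg/L as Cl₂.
(b) Cl₂ equivalent: 7.505 mg/L × 590,460 L = 4431 g.
(b) Product at 89.4% available Cl: 4431 / 0.894 = 4957 g.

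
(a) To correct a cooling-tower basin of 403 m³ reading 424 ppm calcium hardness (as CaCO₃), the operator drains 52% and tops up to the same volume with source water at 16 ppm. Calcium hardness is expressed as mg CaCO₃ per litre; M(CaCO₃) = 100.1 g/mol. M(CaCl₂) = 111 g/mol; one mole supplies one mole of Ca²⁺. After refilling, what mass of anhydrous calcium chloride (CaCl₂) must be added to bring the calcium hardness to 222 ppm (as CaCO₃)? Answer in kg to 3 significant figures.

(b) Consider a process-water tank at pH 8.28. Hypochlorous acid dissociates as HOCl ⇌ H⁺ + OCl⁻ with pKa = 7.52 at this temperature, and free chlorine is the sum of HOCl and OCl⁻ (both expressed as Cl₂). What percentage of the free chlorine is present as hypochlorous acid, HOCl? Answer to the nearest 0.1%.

(a) Volume: 403 m³ = 403,000 L.
(a) After draining 52% and refilling: 424 × 0.48 + 16 × 0.52 = 211.84 ppm.
(a) Deficit to target: 222 − 211.84 = 10.16 mg/L.
(a) As CaCO₃: 10.16 mg/L × 403,000 L = 4094 g; ÷ 100.1 = 40.9 mol Ca²⁺.
(a) Mass: 40.9 × 111 = 4540 g.

(b) [OCl⁻]/[HOCl] = 10^(pH − pKa) = 10^(8.28 − 7.52) = 10^0.76 = 5.754.
(b) Fraction as HOCl = 1 / (1 + 5.754) = 0.1481.

(a) 4.54 kg; (b) 14.8%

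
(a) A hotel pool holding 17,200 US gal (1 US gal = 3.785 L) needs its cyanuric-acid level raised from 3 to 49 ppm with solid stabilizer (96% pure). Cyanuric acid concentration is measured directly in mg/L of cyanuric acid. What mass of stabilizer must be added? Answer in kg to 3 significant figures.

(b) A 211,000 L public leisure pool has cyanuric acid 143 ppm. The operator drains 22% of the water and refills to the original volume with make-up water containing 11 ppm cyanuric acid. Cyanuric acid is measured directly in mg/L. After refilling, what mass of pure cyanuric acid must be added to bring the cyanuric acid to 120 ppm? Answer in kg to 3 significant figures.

(a) Volume: 17,200 US gal × 3.785 L/gal = 65,102 L.
(a) CYA to add: (49 − 3) = 46 mg/L × 65,102 L = 2995 g cyanuric acid.
(a) At 96% purity: 2995 / 0.96 = 3119 g product.

(b) After draining 22% and refilling: 143 × 0.78 + 11 × 0.22 = 113.96 ppm.
(b) Deficit to target: 120 − 113.96 = 6.04 mg/L.
(b) Mass: 6.04 mg/L × 211,000 L = 1274 g cyanuric acid.

(a) 3.12 kg; (b) 1.27 kg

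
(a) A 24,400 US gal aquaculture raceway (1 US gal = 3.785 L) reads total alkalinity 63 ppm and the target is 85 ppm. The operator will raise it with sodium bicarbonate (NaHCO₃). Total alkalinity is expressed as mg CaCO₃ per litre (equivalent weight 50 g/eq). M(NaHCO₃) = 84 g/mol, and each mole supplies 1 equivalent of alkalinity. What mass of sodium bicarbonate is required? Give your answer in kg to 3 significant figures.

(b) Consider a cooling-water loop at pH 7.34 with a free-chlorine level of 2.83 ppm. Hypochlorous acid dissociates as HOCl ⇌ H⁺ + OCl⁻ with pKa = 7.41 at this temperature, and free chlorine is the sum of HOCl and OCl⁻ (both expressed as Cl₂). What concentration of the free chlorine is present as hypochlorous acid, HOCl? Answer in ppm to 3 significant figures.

(a) 3.41 kg; (b) 1.53 ppm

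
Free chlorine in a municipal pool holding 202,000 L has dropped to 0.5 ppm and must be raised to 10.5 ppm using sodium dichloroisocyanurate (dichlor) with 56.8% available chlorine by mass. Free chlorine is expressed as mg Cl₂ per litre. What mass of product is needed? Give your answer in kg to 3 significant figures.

3.56 kg

Chlorine deficit: 10.5 − 0.5 = 10 ppm = 10 mg/L as Cl₂.
Cl₂ equivalent needed: 10 mg/L × 202,000 L = 2,020,000 mg = 2020 g.
Product at 56.8% available chlorine: 2020 / 0.568 = 3556 g.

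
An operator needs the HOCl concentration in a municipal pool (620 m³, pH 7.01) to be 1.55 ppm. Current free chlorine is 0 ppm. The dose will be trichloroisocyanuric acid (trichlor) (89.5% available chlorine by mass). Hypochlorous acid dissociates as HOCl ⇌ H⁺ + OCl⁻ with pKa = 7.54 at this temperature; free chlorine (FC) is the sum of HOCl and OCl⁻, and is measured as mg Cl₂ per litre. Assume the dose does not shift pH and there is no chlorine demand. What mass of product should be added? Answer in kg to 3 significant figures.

1.39 kg

Volume: 620 m³ = 620,000 L.
[OCl⁻]/[HOCl] = 10^(pH − pKa) = 10^(7.01 − 7.54) = 0.2951; fraction as HOCl = 1/(1 + 0.2951) = 0.7721.
Free chlorine required for 1.55 ppm HOCl: 1.55 / 0.7721 = 2.007 ppm.
FC to add: 2.007 − 0 = 2.007 mg/L as Cl₂.
Cl₂ equivalent: 2.007 mg/L × 620,000 L = 1245 g.
Product at 89.5% available Cl: 1245 / 0.895 = 1391 g.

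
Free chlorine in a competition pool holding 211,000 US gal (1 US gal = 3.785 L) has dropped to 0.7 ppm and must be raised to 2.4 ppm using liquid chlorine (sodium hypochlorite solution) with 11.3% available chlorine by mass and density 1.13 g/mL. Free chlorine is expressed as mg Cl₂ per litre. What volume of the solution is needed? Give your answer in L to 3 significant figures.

Volume: 211,000 US gal × 3.785 L/gal = 798,635 L.
Chlorine deficit: 2.4 − 0.7 = 1.7 ppm = 1.7 mg/L as Cl₂.
Cl₂ equivalent needed: 1.7 mg/L × 798,635 L = 1,358,000 mg = 1358 g.
Product at 11.3% available chlorine: 1358 / 0.113 = 12,010 g.
Volume at density 1.13 g/mL: 12,010 g ÷ 1.13 g/mL = 10,630 mL.

10.6 L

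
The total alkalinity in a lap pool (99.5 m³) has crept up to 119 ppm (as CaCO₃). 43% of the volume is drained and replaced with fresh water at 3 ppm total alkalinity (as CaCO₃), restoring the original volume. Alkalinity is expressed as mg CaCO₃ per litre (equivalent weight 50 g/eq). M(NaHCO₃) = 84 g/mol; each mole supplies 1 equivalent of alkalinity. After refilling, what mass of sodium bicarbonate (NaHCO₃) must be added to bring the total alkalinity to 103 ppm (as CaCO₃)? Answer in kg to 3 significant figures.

Volume: 99.5 m³ = 99,500 L.
After draining 43% and refilling: 119 × 0.57 + 3 × 0.43 = 69.12 ppm.
Deficit to target: 103 − 69.12 = 33.88 mg/L.
As CaCO₃: 33.88 mg/L × 99,500 L = 3371 g; ÷ 50 g/eq ÷ 1 = 67.42 mol NaHCO₃.
Mass: 67.42 × 84 = 5663 g.

5.66 kg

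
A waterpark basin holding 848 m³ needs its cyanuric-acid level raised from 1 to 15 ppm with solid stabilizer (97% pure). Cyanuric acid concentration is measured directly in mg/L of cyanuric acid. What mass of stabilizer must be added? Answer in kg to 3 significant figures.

Volume: 848 m³ = 848,000 L.
CYA to add: (15 − 1) = 14 mg/L × 848,000 L = 11,870 g cyanuric acid.
At 97% purity: 11,870 / 0.97 = 12,240 g product.

12.2 kg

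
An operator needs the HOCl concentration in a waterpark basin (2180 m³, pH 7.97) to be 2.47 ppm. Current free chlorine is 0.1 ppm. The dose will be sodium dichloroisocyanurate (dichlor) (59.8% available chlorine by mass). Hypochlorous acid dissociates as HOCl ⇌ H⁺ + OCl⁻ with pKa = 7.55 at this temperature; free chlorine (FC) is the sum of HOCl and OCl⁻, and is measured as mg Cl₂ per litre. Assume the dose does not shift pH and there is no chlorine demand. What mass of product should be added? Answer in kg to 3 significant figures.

Volume: 2180 m³ = 2,180,000 L.
[OCl⁻]/[HOCl] = 10^(pH − pKa) = 10^(7.97 − 7.55) = 2.63; fraction as HOCl = 1/(1 + 2.63) = 0.2755.
Free chlorine required for 2.47 ppm HOCl: 2.47 / 0.2755 = 8.967 ppm.
FC to add: 8.967 − 0.1 = 8.867 mg/L as Cl₂.
Cl₂ equivalent: 8.867 mg/L × 2,180,000 L = 19,330 g.
Product at 59.8% available Cl: 19,330 / 0.598 = 32,320 g.

32.3 kg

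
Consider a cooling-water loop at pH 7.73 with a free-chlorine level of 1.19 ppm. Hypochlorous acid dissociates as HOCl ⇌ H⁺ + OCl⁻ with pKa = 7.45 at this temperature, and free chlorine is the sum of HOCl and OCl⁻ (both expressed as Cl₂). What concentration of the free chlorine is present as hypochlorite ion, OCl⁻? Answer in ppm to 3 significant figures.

[OCl⁻]/[HOCl] = 10^(pH − pKa) = 10^(7.73 − 7.45) = 10^0.28 = 1.905.
Fraction as HOCl = 1 / (1 + 1.905) = 0.3442.
OCl⁻ = (1 − 0.3442) × 1.19 ppm = 0.7804 ppm.

0.780 ppm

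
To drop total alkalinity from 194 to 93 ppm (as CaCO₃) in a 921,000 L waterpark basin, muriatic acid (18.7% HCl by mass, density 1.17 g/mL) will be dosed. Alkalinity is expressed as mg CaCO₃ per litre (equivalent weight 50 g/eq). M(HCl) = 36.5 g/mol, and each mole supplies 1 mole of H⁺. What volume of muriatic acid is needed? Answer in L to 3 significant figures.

310 L

Alkalinity to neutralize: (194 − 93) = 101 mg/L as CaCO₃ × 921,000 L = 93,020 g as CaCO₃.
Equivalents of H⁺ required: 93,020 ÷ 50 g/eq = 1860 eq = 1860 mol HCl.
Mass of HCl: 1860 × 36.5 = 67,910 g.
Mass of 18.7% solution: 67,910 / 0.187 = 363,100 g.
Volume: 363,100 g ÷ 1.17 g/mL = 310,400 mL.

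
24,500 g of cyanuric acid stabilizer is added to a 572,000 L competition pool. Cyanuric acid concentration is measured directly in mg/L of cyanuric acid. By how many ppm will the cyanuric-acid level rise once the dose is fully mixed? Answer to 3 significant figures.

42.8 ppm

Rise: 24,500 g / 572,000 L × 1000 = 42.83 mg/L.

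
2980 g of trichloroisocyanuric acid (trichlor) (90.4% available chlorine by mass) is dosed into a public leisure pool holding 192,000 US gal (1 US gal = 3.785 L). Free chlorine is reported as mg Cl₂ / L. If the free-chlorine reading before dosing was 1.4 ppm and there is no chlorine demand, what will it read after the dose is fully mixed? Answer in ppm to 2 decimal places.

5.11 ppm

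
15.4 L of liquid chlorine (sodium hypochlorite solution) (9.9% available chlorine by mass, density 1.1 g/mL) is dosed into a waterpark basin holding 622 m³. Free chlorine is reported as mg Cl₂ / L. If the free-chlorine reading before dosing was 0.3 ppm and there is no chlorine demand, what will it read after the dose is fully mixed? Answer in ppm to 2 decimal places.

3.00 ppm

Volume: 622 m³ = 622,000 L.
Mass of solution: 15.4 L × 1000 mL/L × 1.1 g/mL = 16,940 g.
Available chlorine delivered: 16,940 g × 0.099 = 1677 g as Cl₂.
Concentration rise: 1677 g / 622,000 L = 2.696 mg/L = 2.70 ppm.
Final FC: 0.3 + 2.70 = 3.00 ppm.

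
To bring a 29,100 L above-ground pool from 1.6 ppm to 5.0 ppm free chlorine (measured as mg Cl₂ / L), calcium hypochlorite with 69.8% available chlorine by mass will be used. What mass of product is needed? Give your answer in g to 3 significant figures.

142 g

Chlorine deficit: 5.0 − 1.6 = 3.4 ppm = 3.4 mg/L as Cl₂.
Cl₂ equivalent needed: 3.4 mg/L × 29,100 L = 98,940 mg = 98.94 g.
Product at 69.8% available chlorine: 98.94 / 0.698 = 141.7 g.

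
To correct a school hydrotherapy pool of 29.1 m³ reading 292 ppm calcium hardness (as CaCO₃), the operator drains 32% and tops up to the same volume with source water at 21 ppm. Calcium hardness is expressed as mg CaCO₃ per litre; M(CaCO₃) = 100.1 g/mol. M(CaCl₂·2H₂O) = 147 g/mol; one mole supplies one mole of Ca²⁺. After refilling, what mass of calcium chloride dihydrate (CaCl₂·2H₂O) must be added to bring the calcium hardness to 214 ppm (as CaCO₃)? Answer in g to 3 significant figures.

Volume: 29.1 m³ = 29,100 L.
After draining 32% and refilling: 292 × 0.68 + 21 × 0.32 = 205.28 ppm.
Deficit to target: 214 − 205.28 = 8.72 mg/L.
As CaCO₃: 8.72 mg/L × 29,100 L = 253.8 g; ÷ 100.1 = 2.535 mol Ca²⁺.
Mass: 2.535 × 147 = 372.6 g.

373 g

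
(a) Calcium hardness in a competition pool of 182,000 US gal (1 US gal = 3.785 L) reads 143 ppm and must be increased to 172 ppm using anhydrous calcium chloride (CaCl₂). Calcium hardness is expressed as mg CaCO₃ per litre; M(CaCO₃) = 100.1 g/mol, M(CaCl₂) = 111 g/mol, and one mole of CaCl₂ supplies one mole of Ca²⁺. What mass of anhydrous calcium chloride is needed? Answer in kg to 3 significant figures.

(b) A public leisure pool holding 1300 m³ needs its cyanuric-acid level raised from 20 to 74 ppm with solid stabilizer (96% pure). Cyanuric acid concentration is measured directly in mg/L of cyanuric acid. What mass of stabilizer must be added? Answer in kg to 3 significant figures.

(a) Volume: 182,000 US gal × 3.785 L/gal = 688,870 L.
(a) Hardness to add: (172 − 143) = 29 mg/L as CaCO₃ × 688,870 L = 19,980 g as CaCO₃.
(a) Moles of Ca²⁺ (1 mol Ca²⁺ ≡ 1 mol CaCO₃): 19,980 / 100.1 g/mol = 199.6 mol.
(a) Mass of CaCl₂: 199.6 × 111 = 22,150 g.

(b) Volume: 1300 m³ = 1,300,000 L.
(b) CYA to add: (74 − 20) = 54 mg/L × 1,300,000 L = 70,200 g cyanuric acid.
(b) At 96% purity: 70,200 / 0.96 = 73,120 g product.

(a) 22.2 kg; (b) 73.1 kg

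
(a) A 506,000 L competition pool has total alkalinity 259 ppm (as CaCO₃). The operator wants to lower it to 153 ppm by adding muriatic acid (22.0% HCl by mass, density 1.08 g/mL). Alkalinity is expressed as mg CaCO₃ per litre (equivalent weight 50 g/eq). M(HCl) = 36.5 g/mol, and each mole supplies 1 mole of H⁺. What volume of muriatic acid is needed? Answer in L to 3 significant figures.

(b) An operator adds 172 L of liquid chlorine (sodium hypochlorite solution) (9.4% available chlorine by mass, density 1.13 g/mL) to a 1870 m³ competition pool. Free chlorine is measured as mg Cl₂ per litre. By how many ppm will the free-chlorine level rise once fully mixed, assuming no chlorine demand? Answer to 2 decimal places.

(a) 165 L; (b) 9.77 ppm

(a) Alkalinity to neutralize: (259 − 153) = 106 mg/L as CaCO₃ × 506,000 L = 53,640 g as CaCO₃.
(a) Equivalents of H⁺ required: 53,640 ÷ 50 g/eq = 1073 eq = 1073 mol HCl.
(a) Mass of HCl: 1073 × 36.5 = 39,150 g.
(a) Mass of 22.0% solution: 39,150 / 0.22 = 178,000 g.
(a) Volume: 178,000 g ÷ 1.08 g/mL = 164,800 mL.

(b) Volume: 1870 m³ = 1,870,000 L.
(b) Mass of solution: 172 L × 1000 mL/L × 1.13 g/mL = 194,400 g.
(b) Available chlorine delivered: 194,400 g × 0.094 = 18,270 g as Cl₂.
(b) Concentration rise: 18,270 g / 1,870,000 L = 9.77 mg/L = 9.77 ppm.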